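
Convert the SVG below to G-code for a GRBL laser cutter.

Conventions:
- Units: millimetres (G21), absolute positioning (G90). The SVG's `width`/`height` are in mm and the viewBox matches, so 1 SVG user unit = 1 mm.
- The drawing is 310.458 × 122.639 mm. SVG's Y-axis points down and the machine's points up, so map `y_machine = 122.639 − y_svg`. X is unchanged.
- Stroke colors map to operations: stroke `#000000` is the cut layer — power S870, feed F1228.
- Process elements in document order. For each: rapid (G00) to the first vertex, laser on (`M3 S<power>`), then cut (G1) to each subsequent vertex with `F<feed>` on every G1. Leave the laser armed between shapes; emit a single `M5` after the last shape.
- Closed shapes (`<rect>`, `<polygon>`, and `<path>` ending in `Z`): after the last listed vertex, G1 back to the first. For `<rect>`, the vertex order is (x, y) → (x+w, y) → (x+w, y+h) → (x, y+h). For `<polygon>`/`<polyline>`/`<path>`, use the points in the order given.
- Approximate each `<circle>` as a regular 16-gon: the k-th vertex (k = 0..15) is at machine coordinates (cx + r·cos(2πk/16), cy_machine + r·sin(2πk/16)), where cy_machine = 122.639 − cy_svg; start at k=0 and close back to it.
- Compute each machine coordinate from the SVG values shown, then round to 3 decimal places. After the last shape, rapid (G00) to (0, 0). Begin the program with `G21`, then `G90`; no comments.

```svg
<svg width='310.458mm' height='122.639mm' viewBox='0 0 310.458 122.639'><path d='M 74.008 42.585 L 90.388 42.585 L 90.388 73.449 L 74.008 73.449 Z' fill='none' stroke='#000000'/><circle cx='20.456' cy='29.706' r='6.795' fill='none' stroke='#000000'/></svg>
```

Since the viewBox matches the mm dimensions, user units are millimetres directly. The only transform is the Y-flip y_m = 122.639 − y_svg.

Shape 1 is a rectangle drawn with `<path>`. Its stroke #000000 means cut at S870, F1228. After flipping Y the toolpath is (74.008,80.054) → (90.388,80.054) → (90.388,49.190) → (74.008,49.190) → (74.008,80.054), returning to the start.

Shape 2 is a circle drawn with `<circle>`. Its stroke #000000 means cut at S870, F1228. After flipping Y the toolpath is (27.251,92.933) → (26.734,95.533) → (25.261,97.738) → (23.056,99.211) → (20.456,99.728) → (17.856,99.211) → (15.651,97.738) → (14.178,95.533) → (13.661,92.933) → (14.178,90.333) → (15.651,88.128) → (17.856,86.655) → (20.456,86.138) → (23.056,86.655) → (25.261,88.128) → (26.734,90.333) → (27.251,92.933), returning to the start.

G21
G90
G00 X74.008 Y80.054
M3 S870
G1 X90.388 Y80.054 F1228
G1 X90.388 Y49.190 F1228
G1 X74.008 Y49.190 F1228
G1 X74.008 Y80.054 F1228
G00 X27.251 Y92.933
M3 S870
G1 X26.734 Y95.533 F1228
G1 X25.261 Y97.738 F1228
G1 X23.056 Y99.211 F1228
G1 X20.456 Y99.728 F1228
G1 X17.856 Y99.211 F1228
G1 X15.651 Y97.738 F1228
G1 X14.178 Y95.533 F1228
G1 X13.661 Y92.933 F1228
G1 X14.178 Y90.333 F1228
G1 X15.651 Y88.128 F1228
G1 X17.856 Y86.655 F1228
G1 X20.456 Y86.138 F1228
G1 X23.056 Y86.655 F1228
G1 X25.261 Y88.128 F1228
G1 X26.734 Y90.333 F1228
G1 X27.251 Y92.933 F1228
M5
G00 X0.000 Y0.000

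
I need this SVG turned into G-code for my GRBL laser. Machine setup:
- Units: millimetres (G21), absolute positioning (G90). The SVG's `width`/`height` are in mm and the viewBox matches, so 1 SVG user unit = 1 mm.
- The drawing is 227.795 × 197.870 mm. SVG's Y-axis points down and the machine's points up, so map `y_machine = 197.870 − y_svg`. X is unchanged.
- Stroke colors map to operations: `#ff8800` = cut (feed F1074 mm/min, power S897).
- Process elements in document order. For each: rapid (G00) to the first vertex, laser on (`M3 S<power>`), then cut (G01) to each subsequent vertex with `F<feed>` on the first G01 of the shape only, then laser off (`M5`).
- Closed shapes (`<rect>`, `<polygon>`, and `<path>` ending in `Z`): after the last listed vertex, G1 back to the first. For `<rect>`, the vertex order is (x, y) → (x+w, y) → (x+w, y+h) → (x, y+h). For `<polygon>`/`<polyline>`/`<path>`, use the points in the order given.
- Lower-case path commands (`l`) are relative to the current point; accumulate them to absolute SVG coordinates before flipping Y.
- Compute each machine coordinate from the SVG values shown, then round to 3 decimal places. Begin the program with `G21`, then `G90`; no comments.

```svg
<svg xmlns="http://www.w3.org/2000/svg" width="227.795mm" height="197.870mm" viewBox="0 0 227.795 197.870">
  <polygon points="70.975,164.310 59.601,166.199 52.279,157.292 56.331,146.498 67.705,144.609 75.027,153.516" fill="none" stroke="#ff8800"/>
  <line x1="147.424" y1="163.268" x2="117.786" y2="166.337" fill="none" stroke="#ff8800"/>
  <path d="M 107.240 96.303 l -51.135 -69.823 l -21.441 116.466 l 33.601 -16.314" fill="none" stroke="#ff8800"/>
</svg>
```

G21
G90
G00 X70.975 Y33.560
M3 S897
G01 X59.601 Y31.671 F1074
G01 X52.279 Y40.578
G01 X56.331 Y51.372
G01 X67.705 Y53.261
G01 X75.027 Y44.354
G01 X70.975 Y33.560
M5
G00 X147.424 Y34.602
M3 S897
G01 X117.786 Y31.533 F1074
M5
G00 X107.240 Y101.567
M3 S897
G01 X56.105 Y171.390 F1074
G01 X34.664 Y54.924
G01 X68.265 Y71.238
M5

viewBox `0 0 227.795 197.870` with mm width/height → 1 unit = 1 mm. Flip: y_m = 197.870 − y_svg.

**Shape 1** — `<polygon>` regular polygon, stroke `#ff8800` → cut (S897, F1074). Machine vertices: (70.975,33.560) → (59.601,31.671) → (52.279,40.578) → (56.331,51.372) → (67.705,53.261) → (75.027,44.354) → (70.975,33.560). Closed: final G1 returns to the first vertex.

**Shape 2** — `<line>` line segment, stroke `#ff8800` → cut (S897, F1074). Machine vertices: (147.424,34.602) → (117.786,31.533). Open path.

**Shape 3** — `<path>` open polyline, stroke `#ff8800` → cut (S897, F1074). Machine vertices: (107.240,101.567) → (56.105,171.390) → (34.664,54.924) → (68.265,71.238). Open path.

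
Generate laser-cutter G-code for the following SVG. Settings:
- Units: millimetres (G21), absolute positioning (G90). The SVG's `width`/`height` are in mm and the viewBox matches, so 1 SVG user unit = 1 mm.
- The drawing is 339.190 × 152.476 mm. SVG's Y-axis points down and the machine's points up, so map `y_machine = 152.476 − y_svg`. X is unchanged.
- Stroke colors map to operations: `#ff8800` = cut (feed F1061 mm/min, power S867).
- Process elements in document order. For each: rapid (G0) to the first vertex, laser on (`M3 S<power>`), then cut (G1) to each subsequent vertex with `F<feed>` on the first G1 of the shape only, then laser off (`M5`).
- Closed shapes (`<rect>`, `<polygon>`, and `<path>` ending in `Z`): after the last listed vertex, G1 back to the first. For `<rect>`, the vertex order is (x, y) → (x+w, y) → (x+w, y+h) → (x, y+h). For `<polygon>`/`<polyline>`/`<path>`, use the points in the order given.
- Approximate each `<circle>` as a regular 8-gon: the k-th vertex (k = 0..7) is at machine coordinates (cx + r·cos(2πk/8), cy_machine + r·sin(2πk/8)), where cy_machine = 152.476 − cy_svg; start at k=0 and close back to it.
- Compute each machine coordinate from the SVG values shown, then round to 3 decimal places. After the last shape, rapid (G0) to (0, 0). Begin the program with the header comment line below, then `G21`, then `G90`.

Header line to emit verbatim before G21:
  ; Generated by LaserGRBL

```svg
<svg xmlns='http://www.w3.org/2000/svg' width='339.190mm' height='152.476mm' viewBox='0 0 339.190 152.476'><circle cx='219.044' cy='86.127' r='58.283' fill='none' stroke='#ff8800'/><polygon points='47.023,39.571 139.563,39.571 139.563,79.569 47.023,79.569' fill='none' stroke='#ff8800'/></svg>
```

; Generated by LaserGRBL
G21
G90
G0 X277.327 Y66.349
M3 S867
G1 X260.256 Y107.561 F1061
G1 X219.044 Y124.632
G1 X177.832 Y107.561
G1 X160.761 Y66.349
G1 X177.832 Y25.137
G1 X219.044 Y8.066
G1 X260.256 Y25.137
G1 X277.327 Y66.349
M5
G0 X47.023 Y112.905
M3 S867
G1 X139.563 Y112.905 F1061
G1 X139.563 Y72.907
G1 X47.023 Y72.907
G1 X47.023 Y112.905
M5
G0 X0.000 Y0.000

1 u = 1 mm; y_m = 152.476 − y.

[1] `<circle>` circle, #ff8800→cut S867 F1061: (277.327,66.349) → (260.256,107.561) → (219.044,124.632) → (177.832,107.561) → (160.761,66.349) → (177.832,25.137) → (219.044,8.066) → (260.256,25.137) → (277.327,66.349) (closed)

[2] `<polygon>` rectangle, #ff8800→cut S867 F1061: (47.023,112.905) → (139.563,112.905) → (139.563,72.907) → (47.023,72.907) → (47.023,112.905) (closed)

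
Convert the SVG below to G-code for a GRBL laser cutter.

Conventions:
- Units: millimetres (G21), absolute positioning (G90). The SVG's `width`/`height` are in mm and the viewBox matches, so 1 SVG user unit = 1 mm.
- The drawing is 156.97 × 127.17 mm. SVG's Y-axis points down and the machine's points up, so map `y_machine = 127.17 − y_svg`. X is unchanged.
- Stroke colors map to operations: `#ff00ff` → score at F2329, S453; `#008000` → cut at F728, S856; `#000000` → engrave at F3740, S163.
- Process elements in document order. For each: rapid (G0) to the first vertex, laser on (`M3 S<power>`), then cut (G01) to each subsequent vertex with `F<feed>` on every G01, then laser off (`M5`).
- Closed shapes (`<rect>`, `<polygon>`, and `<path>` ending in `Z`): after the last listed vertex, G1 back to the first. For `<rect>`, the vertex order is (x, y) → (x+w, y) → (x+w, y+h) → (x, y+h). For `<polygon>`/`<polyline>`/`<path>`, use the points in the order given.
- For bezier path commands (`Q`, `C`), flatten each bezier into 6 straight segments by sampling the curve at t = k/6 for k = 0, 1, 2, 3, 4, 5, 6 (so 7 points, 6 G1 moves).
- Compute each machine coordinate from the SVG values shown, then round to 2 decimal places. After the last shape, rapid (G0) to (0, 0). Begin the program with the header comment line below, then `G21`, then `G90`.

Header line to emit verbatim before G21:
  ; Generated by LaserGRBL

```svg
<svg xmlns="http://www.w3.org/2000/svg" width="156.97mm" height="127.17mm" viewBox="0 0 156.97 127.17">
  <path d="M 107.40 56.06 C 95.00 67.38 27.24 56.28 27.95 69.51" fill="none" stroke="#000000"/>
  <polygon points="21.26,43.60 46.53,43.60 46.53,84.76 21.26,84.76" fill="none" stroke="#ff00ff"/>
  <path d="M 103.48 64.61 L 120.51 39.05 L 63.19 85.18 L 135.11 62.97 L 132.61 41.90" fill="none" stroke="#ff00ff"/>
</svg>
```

; Generated by LaserGRBL
G21
G90
G0 X107.40 Y71.11
M3 S163
G01 X97.16 Y67.10 F3740
G01 X81.13 Y65.53 F3740
G01 X62.76 Y65.10 F3740
G01 X45.48 Y64.51 F3740
G01 X32.73 Y62.46 F3740
G01 X27.95 Y57.66 F3740
M5
G0 X21.26 Y83.57
M3 S453
G01 X46.53 Y83.57 F2329
G01 X46.53 Y42.41 F2329
G01 X21.26 Y42.41 F2329
G01 X21.26 Y83.57 F2329
M5
G0 X103.48 Y62.56
M3 S453
G01 X120.51 Y88.12 F2329
G01 X63.19 Y41.99 F2329
G01 X135.11 Y64.20 F2329
G01 X132.61 Y85.27 F2329
M5
G0 X0.00 Y0.00

Since the viewBox matches the mm dimensions, user units are millimetres directly. The only transform is the Y-flip y_m = 127.17 − y_svg.

Shape 1 is a cubic bezier drawn with `<path>`. Its stroke #000000 means engrave at S163, F3740. After flipping Y the toolpath is (107.40,71.11) → (97.16,67.10) → (81.13,65.53) → (62.76,65.10) → (45.48,64.51) → (32.73,62.46) → (27.95,57.66).

Shape 2 is a rectangle drawn with `<polygon>`. Its stroke #ff00ff means score at S453, F2329. After flipping Y the toolpath is (21.26,83.57) → (46.53,83.57) → (46.53,42.41) → (21.26,42.41) → (21.26,83.57), returning to the start.

Shape 3 is a open polyline drawn with `<path>`. Its stroke #ff00ff means score at S453, F2329. After flipping Y the toolpath is (103.48,62.56) → (120.51,88.12) → (63.19,41.99) → (135.11,64.20) → (132.61,85.27).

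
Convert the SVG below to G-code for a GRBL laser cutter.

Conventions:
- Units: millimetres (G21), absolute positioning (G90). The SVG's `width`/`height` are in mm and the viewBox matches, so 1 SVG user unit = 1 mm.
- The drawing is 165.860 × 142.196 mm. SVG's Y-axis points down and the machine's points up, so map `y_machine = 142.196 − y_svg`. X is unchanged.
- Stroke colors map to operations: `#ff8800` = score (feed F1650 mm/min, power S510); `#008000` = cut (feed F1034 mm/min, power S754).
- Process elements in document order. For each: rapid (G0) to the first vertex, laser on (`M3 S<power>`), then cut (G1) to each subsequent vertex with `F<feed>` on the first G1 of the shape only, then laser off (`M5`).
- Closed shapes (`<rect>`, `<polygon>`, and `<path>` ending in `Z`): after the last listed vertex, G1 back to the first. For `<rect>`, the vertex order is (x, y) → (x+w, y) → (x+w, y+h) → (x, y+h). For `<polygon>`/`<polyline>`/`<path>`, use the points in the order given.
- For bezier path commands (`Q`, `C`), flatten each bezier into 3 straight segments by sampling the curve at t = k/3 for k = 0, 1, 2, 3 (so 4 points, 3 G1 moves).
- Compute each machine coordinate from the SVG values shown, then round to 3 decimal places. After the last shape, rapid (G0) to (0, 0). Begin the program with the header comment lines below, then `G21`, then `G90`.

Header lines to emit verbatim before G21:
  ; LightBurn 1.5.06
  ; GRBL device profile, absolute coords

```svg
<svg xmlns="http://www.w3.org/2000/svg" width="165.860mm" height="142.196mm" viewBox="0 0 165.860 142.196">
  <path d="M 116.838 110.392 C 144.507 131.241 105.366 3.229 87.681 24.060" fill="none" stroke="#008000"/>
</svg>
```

; LightBurn 1.5.06
; GRBL device profile, absolute coords
G21
G90
G0 X116.838 Y31.804
M3 S754
G1 X125.506 Y49.549 F1034
G1 X109.249 Y100.379
G1 X87.681 Y118.136
M5
G0 X0.000 Y0.000

1 u = 1 mm; y_m = 142.196 − y.

[1] `<path>` cubic bezier, #008000→cut S754 F1034: (116.838,31.804) → (125.506,49.549) → (109.249,100.379) → (87.681,118.136)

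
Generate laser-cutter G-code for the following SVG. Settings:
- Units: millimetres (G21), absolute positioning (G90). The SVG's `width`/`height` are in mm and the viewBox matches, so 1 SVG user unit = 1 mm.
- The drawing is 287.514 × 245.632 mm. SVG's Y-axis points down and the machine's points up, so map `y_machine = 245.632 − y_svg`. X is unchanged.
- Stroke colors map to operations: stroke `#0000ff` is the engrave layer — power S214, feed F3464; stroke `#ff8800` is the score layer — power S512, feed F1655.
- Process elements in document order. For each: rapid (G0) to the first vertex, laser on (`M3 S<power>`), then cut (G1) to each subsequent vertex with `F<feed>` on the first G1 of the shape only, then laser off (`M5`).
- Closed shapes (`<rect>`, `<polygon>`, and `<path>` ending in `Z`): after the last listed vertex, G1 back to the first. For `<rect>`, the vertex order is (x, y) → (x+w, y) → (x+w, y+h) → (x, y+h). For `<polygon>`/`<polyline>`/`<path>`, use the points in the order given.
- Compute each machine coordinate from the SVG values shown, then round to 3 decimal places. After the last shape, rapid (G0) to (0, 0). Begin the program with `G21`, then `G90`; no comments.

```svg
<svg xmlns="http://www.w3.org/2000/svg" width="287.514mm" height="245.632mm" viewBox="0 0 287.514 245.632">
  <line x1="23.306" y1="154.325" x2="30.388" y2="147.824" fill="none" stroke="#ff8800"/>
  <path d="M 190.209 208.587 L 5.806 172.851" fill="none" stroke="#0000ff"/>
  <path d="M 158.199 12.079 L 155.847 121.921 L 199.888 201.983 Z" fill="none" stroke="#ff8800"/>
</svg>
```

1 u = 1 mm; y_m = 245.632 − y.

[1] `<line>` line segment, #ff8800→score S512 F1655: (23.306,91.307) → (30.388,97.808)

[2] `<path>` line segment, #0000ff→engrave S214 F3464: (190.209,37.045) → (5.806,72.781)

[3] `<path>` closed polygon, #ff8800→score S512 F1655: (158.199,233.553) → (155.847,123.711) → (199.888,43.649) → (158.199,233.553) (closed)

G21
G90
G0 X23.306 Y91.307
M3 S512
G1 X30.388 Y97.808 F1655
M5
G0 X190.209 Y37.045
M3 S214
G1 X5.806 Y72.781 F3464
M5
G0 X158.199 Y233.553
M3 S512
G1 X155.847 Y123.711 F1655
G1 X199.888 Y43.649
G1 X158.199 Y233.553
M5
G0 X0.000 Y0.000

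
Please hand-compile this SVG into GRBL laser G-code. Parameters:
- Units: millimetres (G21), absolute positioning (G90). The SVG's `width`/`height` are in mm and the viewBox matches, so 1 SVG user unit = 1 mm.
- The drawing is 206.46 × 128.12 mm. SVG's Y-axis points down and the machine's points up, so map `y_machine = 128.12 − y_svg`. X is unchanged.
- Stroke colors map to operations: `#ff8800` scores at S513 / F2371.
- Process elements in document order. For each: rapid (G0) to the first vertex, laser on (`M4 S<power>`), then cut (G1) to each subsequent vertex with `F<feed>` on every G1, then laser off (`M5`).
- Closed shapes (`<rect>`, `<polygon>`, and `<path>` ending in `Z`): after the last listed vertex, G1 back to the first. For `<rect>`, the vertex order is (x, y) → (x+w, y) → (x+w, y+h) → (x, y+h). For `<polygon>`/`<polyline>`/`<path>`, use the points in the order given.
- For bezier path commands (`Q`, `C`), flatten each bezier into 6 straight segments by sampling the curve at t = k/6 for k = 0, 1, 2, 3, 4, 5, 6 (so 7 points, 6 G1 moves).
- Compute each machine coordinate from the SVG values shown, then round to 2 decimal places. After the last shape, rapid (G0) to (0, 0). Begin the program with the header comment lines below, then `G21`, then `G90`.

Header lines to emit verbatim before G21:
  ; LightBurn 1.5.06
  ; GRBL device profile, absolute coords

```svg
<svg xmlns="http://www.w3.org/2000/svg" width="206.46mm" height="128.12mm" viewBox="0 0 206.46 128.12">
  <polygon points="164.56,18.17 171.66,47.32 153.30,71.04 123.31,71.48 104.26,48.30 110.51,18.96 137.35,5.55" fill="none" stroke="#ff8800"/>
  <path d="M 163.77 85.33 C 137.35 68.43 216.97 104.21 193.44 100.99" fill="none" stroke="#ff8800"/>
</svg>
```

; LightBurn 1.5.06
; GRBL device profile, absolute coords
G21
G90
G0 X164.56 Y109.95
M4 S513
G1 X171.66 Y80.80 F2371
G1 X153.30 Y57.08 F2371
G1 X123.31 Y56.64 F2371
G1 X104.26 Y79.82 F2371
G1 X110.51 Y109.16 F2371
G1 X137.35 Y122.57 F2371
G1 X164.56 Y109.95 F2371
M5
G0 X163.77 Y42.79
M4 S513
G1 X158.43 Y47.27 F2371
G1 X164.95 Y45.53 F2371
G1 X177.52 Y40.09 F2371
G1 X190.33 Y33.51 F2371
G1 X197.58 Y28.35 F2371
G1 X193.44 Y27.13 F2371
M5
G0 X0.00 Y0.00

viewBox `0 0 206.46 128.12` with mm width/height → 1 unit = 1 mm. Flip: y_m = 128.12 − y_svg.

**Shape 1** — `<polygon>` regular polygon, stroke `#ff8800` → score (S513, F2371). Machine vertices: (164.56,109.95) → (171.66,80.80) → (153.30,57.08) → (123.31,56.64) → (104.26,79.82) → (110.51,109.16) → (137.35,122.57) → (164.56,109.95). Closed: final G1 returns to the first vertex.

**Shape 2** — `<path>` cubic bezier, stroke `#ff8800` → score (S513, F2371). Control points (SVG): P0=(163.77,85.33), P1=(137.35,68.43), P2=(216.97,104.21), P3=(193.44,100.99); sampled at t=k/6. Machine vertices: (163.77,42.79) → (158.43,47.27) → (164.95,45.53) → (177.52,40.09) → (190.33,33.51) → (197.58,28.35) → (193.44,27.13). Open path.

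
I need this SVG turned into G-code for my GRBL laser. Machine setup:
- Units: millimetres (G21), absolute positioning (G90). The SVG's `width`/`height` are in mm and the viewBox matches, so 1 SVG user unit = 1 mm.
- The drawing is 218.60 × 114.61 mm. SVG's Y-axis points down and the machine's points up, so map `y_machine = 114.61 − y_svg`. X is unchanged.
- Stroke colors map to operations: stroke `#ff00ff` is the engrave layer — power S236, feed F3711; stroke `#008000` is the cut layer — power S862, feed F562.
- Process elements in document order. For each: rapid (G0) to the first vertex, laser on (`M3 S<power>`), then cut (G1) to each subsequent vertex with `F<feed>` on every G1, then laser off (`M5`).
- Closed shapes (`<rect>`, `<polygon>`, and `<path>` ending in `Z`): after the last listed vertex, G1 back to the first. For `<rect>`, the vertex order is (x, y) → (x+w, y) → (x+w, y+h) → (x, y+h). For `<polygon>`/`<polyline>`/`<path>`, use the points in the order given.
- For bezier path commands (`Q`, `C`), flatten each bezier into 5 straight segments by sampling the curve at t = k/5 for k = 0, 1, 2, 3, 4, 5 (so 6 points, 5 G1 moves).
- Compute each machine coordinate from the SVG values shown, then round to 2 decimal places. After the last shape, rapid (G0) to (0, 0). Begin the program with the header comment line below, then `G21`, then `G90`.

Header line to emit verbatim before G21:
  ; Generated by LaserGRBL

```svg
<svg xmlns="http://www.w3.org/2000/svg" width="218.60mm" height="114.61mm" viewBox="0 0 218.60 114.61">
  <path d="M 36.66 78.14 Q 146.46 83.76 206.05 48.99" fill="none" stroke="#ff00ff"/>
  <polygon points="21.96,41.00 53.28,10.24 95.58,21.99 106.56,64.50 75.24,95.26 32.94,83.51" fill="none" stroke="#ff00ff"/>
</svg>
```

; Generated by LaserGRBL
G21
G90
G0 X36.66 Y36.47
M3 S236
G1 X78.57 Y35.84 F3711
G1 X116.47 Y38.44 F3711
G1 X150.34 Y44.27 F3711
G1 X180.21 Y53.33 F3711
G1 X206.05 Y65.62 F3711
M5
G0 X21.96 Y73.61
M3 S236
G1 X53.28 Y104.37 F3711
G1 X95.58 Y92.62 F3711
G1 X106.56 Y50.11 F3711
G1 X75.24 Y19.35 F3711
G1 X32.94 Y31.10 F3711
G1 X21.96 Y73.61 F3711
M5
G0 X0.00 Y0.00

1 u = 1 mm; y_m = 114.61 − y.

[1] `<path>` quadratic bezier, #ff00ff→engrave S236 F3711: (36.66,36.47) → (78.57,35.84) → (116.47,38.44) → (150.34,44.27) → (180.21,53.33) → (206.05,65.62)

[2] `<polygon>` regular polygon, #ff00ff→engrave S236 F3711: (21.96,73.61) → (53.28,104.37) → (95.58,92.62) → (106.56,50.11) → (75.24,19.35) → (32.94,31.10) → (21.96,73.61) (closed)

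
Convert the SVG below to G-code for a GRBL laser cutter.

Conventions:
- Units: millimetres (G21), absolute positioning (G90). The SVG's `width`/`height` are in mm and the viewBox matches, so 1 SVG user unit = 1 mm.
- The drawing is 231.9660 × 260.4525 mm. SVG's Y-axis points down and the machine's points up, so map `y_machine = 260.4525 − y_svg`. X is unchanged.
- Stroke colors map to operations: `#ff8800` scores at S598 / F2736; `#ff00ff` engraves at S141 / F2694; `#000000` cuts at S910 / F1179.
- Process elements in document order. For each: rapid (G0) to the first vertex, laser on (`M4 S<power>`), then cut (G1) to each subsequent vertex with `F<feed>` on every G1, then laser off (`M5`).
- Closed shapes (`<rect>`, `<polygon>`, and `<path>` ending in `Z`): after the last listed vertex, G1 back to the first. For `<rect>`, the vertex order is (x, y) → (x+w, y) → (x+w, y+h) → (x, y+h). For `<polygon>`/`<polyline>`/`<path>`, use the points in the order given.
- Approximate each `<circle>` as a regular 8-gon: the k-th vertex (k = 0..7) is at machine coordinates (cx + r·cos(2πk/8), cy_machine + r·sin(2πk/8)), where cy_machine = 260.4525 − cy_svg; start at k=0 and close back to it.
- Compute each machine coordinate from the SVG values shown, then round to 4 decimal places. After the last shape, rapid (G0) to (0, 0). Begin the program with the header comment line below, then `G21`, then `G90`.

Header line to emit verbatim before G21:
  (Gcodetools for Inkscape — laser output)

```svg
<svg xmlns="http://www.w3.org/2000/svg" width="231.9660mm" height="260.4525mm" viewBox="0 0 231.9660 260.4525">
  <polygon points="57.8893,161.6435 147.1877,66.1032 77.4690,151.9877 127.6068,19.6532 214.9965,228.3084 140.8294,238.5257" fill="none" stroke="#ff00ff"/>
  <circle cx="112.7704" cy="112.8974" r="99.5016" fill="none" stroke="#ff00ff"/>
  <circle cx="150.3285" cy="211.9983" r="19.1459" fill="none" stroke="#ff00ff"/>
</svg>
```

(Gcodetools for Inkscape — laser output)
G21
G90
G0 X57.8893 Y98.8090
M4 S141
G1 X147.1877 Y194.3493 F2694
G1 X77.4690 Y108.4648 F2694
G1 X127.6068 Y240.7993 F2694
G1 X214.9965 Y32.1441 F2694
G1 X140.8294 Y21.9268 F2694
G1 X57.8893 Y98.8090 F2694
M5
G0 X212.2720 Y147.5551
M4 S141
G1 X183.1287 Y217.9134 F2694
G1 X112.7704 Y247.0567 F2694
G1 X42.4121 Y217.9134 F2694
G1 X13.2688 Y147.5551 F2694
G1 X42.4121 Y77.1968 F2694
G1 X112.7704 Y48.0535 F2694
G1 X183.1287 Y77.1968 F2694
G1 X212.2720 Y147.5551 F2694
M5
G0 X169.4744 Y48.4542
M4 S141
G1 X163.8667 Y61.9924 F2694
G1 X150.3285 Y67.6001 F2694
G1 X136.7903 Y61.9924 F2694
G1 X131.1826 Y48.4542 F2694
G1 X136.7903 Y34.9160 F2694
G1 X150.3285 Y29.3083 F2694
G1 X163.8667 Y34.9160 F2694
G1 X169.4744 Y48.4542 F2694
M5
G0 X0.0000 Y0.0000

viewBox `0 0 231.9660 260.4525` with mm width/height → 1 unit = 1 mm. Flip: y_m = 260.4525 − y_svg.

**Shape 1** — `<polygon>` closed polygon, stroke `#ff00ff` → engrave (S141, F2694). Machine vertices: (57.8893,98.8090) → (147.1877,194.3493) → (77.4690,108.4648) → (127.6068,240.7993) → (214.9965,32.1441) → (140.8294,21.9268) → (57.8893,98.8090). Closed: final G1 returns to the first vertex.

**Shape 2** — `<circle>` circle, stroke `#ff00ff` → engrave (S141, F2694). Machine vertices: (212.2720,147.5551) → (183.1287,217.9134) → (112.7704,247.0567) → (42.4121,217.9134) → (13.2688,147.5551) → (42.4121,77.1968) → (112.7704,48.0535) → (183.1287,77.1968) → (212.2720,147.5551). Closed: final G1 returns to the first vertex.

**Shape 3** — `<circle>` circle, stroke `#ff00ff` → engrave (S141, F2694). Machine vertices: (169.4744,48.4542) → (163.8667,61.9924) → (150.3285,67.6001) → (136.7903,61.9924) → (131.1826,48.4542) → (136.7903,34.9160) → (150.3285,29.3083) → (163.8667,34.9160) → (169.4744,48.4542). Closed: final G1 returns to the first vertex.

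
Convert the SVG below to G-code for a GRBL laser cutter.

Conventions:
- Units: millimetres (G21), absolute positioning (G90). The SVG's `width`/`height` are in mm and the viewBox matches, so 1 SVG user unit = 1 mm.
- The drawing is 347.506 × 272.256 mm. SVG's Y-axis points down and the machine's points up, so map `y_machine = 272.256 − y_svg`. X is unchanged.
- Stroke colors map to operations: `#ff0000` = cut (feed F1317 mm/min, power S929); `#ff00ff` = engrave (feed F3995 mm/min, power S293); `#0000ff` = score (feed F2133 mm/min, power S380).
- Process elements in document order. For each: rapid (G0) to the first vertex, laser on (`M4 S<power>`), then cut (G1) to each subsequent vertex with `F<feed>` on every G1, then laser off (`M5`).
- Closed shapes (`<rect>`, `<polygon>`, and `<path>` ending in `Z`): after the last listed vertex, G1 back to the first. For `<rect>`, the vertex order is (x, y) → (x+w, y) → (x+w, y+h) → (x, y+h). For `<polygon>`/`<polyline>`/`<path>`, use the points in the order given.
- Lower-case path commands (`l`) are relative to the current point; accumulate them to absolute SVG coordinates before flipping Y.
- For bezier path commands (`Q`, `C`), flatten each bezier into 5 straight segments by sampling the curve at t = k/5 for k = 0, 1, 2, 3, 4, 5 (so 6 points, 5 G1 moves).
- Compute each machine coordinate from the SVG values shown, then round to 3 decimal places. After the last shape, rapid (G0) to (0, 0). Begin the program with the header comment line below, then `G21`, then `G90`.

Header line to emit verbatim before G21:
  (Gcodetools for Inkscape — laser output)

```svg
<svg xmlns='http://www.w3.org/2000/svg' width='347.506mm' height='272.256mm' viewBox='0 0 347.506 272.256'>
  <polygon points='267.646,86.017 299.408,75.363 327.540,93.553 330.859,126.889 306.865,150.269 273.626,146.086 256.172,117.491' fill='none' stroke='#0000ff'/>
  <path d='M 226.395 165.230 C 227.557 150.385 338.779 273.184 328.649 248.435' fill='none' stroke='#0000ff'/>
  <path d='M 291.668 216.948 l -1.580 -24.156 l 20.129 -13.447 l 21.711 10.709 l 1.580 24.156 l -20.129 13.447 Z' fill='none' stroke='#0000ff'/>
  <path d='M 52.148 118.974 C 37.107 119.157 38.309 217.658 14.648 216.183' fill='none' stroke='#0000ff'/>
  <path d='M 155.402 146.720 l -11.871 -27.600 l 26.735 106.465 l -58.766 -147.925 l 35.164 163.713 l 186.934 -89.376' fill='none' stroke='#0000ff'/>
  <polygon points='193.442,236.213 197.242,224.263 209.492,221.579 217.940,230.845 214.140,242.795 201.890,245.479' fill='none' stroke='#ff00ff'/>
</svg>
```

viewBox `0 0 347.506 272.256` with mm width/height → 1 unit = 1 mm. Flip: y_m = 272.256 − y_svg.

**Shape 1** — `<polygon>` regular polygon, stroke `#0000ff` → score (S380, F2133). Machine vertices: (267.646,186.239) → (299.408,196.893) → (327.540,178.703) → (330.859,145.367) → (306.865,121.987) → (273.626,126.170) → (256.172,154.765) → (267.646,186.239). Closed: final G1 returns to the first vertex.

**Shape 2** — `<path>` cubic bezier, stroke `#0000ff` → score (S380, F2133). Control points (SVG): P0=(226.395,165.230), P1=(227.557,150.385), P2=(338.779,273.184), P3=(328.649,248.435); sampled at t=k/5. Machine vertices: (226.395,107.026) → (238.448,101.697) → (265.808,77.023) → (297.366,46.693) → (322.016,24.396) → (328.649,23.821). Open path.

**Shape 3** — `<path>` regular polygon, stroke `#0000ff` → score (S380, F2133). Machine vertices: (291.668,55.308) → (290.088,79.464) → (310.217,92.911) → (331.928,82.202) → (333.508,58.046) → (313.379,44.599) → (291.668,55.308). Closed: final G1 returns to the first vertex.

**Shape 4** — `<path>` cubic bezier, stroke `#0000ff` → score (S380, F2133). Control points (SVG): P0=(52.148,118.974), P1=(37.107,119.157), P2=(38.309,217.658), P3=(14.648,216.183); sampled at t=k/5. Machine vertices: (52.148,153.282) → (44.744,142.960) → (39.265,118.561) → (33.738,89.601) → (26.190,65.599) → (14.648,56.073). Open path.

**Shape 5** — `<path>` open polyline, stroke `#0000ff` → score (S380, F2133). Machine vertices: (155.402,125.536) → (143.531,153.136) → (170.266,46.671) → (111.500,194.596) → (146.664,30.883) → (333.598,120.259). Open path.

**Shape 6** — `<polygon>` regular polygon, stroke `#ff00ff` → engrave (S293, F3995). Machine vertices: (193.442,36.043) → (197.242,47.993) → (209.492,50.677) → (217.940,41.411) → (214.140,29.461) → (201.890,26.777) → (193.442,36.043). Closed: final G1 returns to the first vertex.

(Gcodetools for Inkscape — laser output)
G21
G90
G0 X267.646 Y186.239
M4 S380
G1 X299.408 Y196.893 F2133
G1 X327.540 Y178.703 F2133
G1 X330.859 Y145.367 F2133
G1 X306.865 Y121.987 F2133
G1 X273.626 Y126.170 F2133
G1 X256.172 Y154.765 F2133
G1 X267.646 Y186.239 F2133
M5
G0 X226.395 Y107.026
M4 S380
G1 X238.448 Y101.697 F2133
G1 X265.808 Y77.023 F2133
G1 X297.366 Y46.693 F2133
G1 X322.016 Y24.396 F2133
G1 X328.649 Y23.821 F2133
M5
G0 X291.668 Y55.308
M4 S380
G1 X290.088 Y79.464 F2133
G1 X310.217 Y92.911 F2133
G1 X331.928 Y82.202 F2133
G1 X333.508 Y58.046 F2133
G1 X313.379 Y44.599 F2133
G1 X291.668 Y55.308 F2133
M5
G0 X52.148 Y153.282
M4 S380
G1 X44.744 Y142.960 F2133
G1 X39.265 Y118.561 F2133
G1 X33.738 Y89.601 F2133
G1 X26.190 Y65.599 F2133
G1 X14.648 Y56.073 F2133
M5
G0 X155.402 Y125.536
M4 S380
G1 X143.531 Y153.136 F2133
G1 X170.266 Y46.671 F2133
G1 X111.500 Y194.596 F2133
G1 X146.664 Y30.883 F2133
G1 X333.598 Y120.259 F2133
M5
G0 X193.442 Y36.043
M4 S293
G1 X197.242 Y47.993 F3995
G1 X209.492 Y50.677 F3995
G1 X217.940 Y41.411 F3995
G1 X214.140 Y29.461 F3995
G1 X201.890 Y26.777 F3995
G1 X193.442 Y36.043 F3995
M5
G0 X0.000 Y0.000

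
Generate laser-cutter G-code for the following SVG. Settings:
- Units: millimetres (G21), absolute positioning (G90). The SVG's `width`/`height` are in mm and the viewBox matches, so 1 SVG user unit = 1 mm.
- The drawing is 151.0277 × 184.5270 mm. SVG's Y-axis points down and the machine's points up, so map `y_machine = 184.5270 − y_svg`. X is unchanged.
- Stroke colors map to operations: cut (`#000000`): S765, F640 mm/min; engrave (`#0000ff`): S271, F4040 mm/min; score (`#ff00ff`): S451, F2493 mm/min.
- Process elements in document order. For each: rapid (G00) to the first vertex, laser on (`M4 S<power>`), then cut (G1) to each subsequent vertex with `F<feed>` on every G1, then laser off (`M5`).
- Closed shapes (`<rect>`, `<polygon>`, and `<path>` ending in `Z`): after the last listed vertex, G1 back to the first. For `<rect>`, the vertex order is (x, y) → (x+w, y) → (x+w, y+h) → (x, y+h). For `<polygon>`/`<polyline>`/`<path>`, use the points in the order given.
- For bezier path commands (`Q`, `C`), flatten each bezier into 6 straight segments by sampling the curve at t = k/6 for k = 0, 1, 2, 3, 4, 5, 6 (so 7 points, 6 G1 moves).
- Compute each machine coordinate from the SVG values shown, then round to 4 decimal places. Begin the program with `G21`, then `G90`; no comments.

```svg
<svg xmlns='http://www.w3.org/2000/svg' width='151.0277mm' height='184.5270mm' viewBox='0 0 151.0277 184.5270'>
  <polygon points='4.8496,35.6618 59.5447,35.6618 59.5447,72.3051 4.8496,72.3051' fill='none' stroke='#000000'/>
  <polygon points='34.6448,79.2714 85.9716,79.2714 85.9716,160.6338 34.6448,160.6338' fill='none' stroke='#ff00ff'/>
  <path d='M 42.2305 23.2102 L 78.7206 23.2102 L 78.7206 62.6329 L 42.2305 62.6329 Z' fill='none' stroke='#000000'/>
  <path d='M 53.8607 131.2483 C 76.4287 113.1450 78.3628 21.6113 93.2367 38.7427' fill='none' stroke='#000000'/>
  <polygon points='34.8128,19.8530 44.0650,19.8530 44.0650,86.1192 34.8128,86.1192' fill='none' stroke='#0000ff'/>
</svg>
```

G21
G90
G00 X4.8496 Y148.8652
M4 S765
G1 X59.5447 Y148.8652 F640
G1 X59.5447 Y112.2219 F640
G1 X4.8496 Y112.2219 F640
G1 X4.8496 Y148.8652 F640
M5
G00 X34.6448 Y105.2556
M4 S451
G1 X85.9716 Y105.2556 F2493
G1 X85.9716 Y23.8932 F2493
G1 X34.6448 Y23.8932 F2493
G1 X34.6448 Y105.2556 F2493
M5
G00 X42.2305 Y161.3168
M4 S765
G1 X78.7206 Y161.3168 F640
G1 X78.7206 Y121.8941 F640
G1 X42.2305 Y121.8941 F640
G1 X42.2305 Y161.3168 F640
M5
G00 X53.8607 Y53.2787
M4 S765
G1 X63.5806 Y67.6065 F640
G1 X70.7942 Y89.1145 F640
G1 X76.4340 Y112.7445 F640
G1 X81.4326 Y133.4383 F640
G1 X86.7226 Y146.1376 F640
G1 X93.2367 Y145.7843 F640
M5
G00 X34.8128 Y164.6740
M4 S271
G1 X44.0650 Y164.6740 F4040
G1 X44.0650 Y98.4078 F4040
G1 X34.8128 Y98.4078 F4040
G1 X34.8128 Y164.6740 F4040
M5

Since the viewBox matches the mm dimensions, user units are millimetres directly. The only transform is the Y-flip y_m = 184.5270 − y_svg.

Shape 1 is a rectangle drawn with `<polygon>`. Its stroke #000000 means cut at S765, F640. After flipping Y the toolpath is (4.8496,148.8652) → (59.5447,148.8652) → (59.5447,112.2219) → (4.8496,112.2219) → (4.8496,148.8652), returning to the start.

Shape 2 is a rectangle drawn with `<polygon>`. Its stroke #ff00ff means score at S451, F2493. After flipping Y the toolpath is (34.6448,105.2556) → (85.9716,105.2556) → (85.9716,23.8932) → (34.6448,23.8932) → (34.6448,105.2556), returning to the start.

Shape 3 is a rectangle drawn with `<path>`. Its stroke #000000 means cut at S765, F640. After flipping Y the toolpath is (42.2305,161.3168) → (78.7206,161.3168) → (78.7206,121.8941) → (42.2305,121.8941) → (42.2305,161.3168), returning to the start.

Shape 4 is a cubic bezier drawn with `<path>`. Its stroke #000000 means cut at S765, F640. After flipping Y the toolpath is (53.8607,53.2787) → (63.5806,67.6065) → (70.7942,89.1145) → (76.4340,112.7445) → (81.4326,133.4383) → (86.7226,146.1376) → (93.2367,145.7843).

Shape 5 is a rectangle drawn with `<polygon>`. Its stroke #0000ff means engrave at S271, F4040. After flipping Y the toolpath is (34.8128,164.6740) → (44.0650,164.6740) → (44.0650,98.4078) → (34.8128,98.4078) → (34.8128,164.6740), returning to the start.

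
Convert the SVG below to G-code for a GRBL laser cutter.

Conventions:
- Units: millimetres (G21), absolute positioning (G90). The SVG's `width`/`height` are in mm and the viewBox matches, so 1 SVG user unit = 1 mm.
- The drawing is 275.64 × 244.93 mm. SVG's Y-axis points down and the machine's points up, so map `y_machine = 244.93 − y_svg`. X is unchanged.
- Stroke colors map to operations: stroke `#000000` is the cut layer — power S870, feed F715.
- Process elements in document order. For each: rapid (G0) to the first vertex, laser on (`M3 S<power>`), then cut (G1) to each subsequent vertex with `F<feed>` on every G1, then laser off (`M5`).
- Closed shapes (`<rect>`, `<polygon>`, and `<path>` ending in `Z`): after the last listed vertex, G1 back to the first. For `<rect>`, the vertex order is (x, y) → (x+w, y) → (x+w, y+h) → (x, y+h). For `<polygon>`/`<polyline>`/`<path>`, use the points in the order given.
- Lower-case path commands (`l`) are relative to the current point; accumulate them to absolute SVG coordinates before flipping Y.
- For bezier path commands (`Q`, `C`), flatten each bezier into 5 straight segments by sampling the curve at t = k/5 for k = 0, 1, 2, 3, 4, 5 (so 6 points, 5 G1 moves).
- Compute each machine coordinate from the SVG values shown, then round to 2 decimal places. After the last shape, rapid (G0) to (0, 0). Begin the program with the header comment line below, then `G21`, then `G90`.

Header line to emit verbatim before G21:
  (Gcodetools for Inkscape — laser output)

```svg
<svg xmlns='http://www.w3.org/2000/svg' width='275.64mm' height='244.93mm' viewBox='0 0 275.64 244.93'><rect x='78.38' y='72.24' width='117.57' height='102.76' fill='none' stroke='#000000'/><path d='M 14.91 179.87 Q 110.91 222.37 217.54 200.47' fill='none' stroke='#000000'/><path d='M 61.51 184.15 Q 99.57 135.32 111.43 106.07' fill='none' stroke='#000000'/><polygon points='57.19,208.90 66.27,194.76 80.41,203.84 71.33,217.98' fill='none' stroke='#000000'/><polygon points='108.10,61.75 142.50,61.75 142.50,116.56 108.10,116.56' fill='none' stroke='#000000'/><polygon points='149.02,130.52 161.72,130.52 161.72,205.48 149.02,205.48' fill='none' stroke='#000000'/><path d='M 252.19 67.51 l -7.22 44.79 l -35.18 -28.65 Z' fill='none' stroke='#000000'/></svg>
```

1 u = 1 mm; y_m = 244.93 − y.

[1] `<rect>` rectangle, #000000→cut S870 F715: (78.38,172.69) → (195.95,172.69) → (195.95,69.93) → (78.38,69.93) → (78.38,172.69) (closed)

[2] `<path>` quadratic bezier, #000000→cut S870 F715: (14.91,65.06) → (53.74,50.64) → (93.41,41.36) → (133.94,37.24) → (175.31,38.28) → (217.54,44.46)

[3] `<path>` quadratic bezier, #000000→cut S870 F715: (61.51,60.78) → (75.69,79.53) → (87.77,96.71) → (97.75,112.33) → (105.64,126.38) → (111.43,138.86)

[4] `<polygon>` regular polygon, #000000→cut S870 F715: (57.19,36.03) → (66.27,50.17) → (80.41,41.09) → (71.33,26.95) → (57.19,36.03) (closed)

[5] `<polygon>` rectangle, #000000→cut S870 F715: (108.10,183.18) → (142.50,183.18) → (142.50,128.37) → (108.10,128.37) → (108.10,183.18) (closed)

[6] `<polygon>` rectangle, #000000→cut S870 F715: (149.02,114.41) → (161.72,114.41) → (161.72,39.45) → (149.02,39.45) → (149.02,114.41) (closed)

[7] `<path>` regular polygon, #000000→cut S870 F715: (252.19,177.42) → (244.97,132.63) → (209.79,161.28) → (252.19,177.42) (closed)

(Gcodetools for Inkscape — laser output)
G21
G90
G0 X78.38 Y172.69
M3 S870
G1 X195.95 Y172.69 F715
G1 X195.95 Y69.93 F715
G1 X78.38 Y69.93 F715
G1 X78.38 Y172.69 F715
M5
G0 X14.91 Y65.06
M3 S870
G1 X53.74 Y50.64 F715
G1 X93.41 Y41.36 F715
G1 X133.94 Y37.24 F715
G1 X175.31 Y38.28 F715
G1 X217.54 Y44.46 F715
M5
G0 X61.51 Y60.78
M3 S870
G1 X75.69 Y79.53 F715
G1 X87.77 Y96.71 F715
G1 X97.75 Y112.33 F715
G1 X105.64 Y126.38 F715
G1 X111.43 Y138.86 F715
M5
G0 X57.19 Y36.03
M3 S870
G1 X66.27 Y50.17 F715
G1 X80.41 Y41.09 F715
G1 X71.33 Y26.95 F715
G1 X57.19 Y36.03 F715
M5
G0 X108.10 Y183.18
M3 S870
G1 X142.50 Y183.18 F715
G1 X142.50 Y128.37 F715
G1 X108.10 Y128.37 F715
G1 X108.10 Y183.18 F715
M5
G0 X149.02 Y114.41
M3 S870
G1 X161.72 Y114.41 F715
G1 X161.72 Y39.45 F715
G1 X149.02 Y39.45 F715
G1 X149.02 Y114.41 F715
M5
G0 X252.19 Y177.42
M3 S870
G1 X244.97 Y132.63 F715
G1 X209.79 Y161.28 F715
G1 X252.19 Y177.42 F715
M5
G0 X0.00 Y0.00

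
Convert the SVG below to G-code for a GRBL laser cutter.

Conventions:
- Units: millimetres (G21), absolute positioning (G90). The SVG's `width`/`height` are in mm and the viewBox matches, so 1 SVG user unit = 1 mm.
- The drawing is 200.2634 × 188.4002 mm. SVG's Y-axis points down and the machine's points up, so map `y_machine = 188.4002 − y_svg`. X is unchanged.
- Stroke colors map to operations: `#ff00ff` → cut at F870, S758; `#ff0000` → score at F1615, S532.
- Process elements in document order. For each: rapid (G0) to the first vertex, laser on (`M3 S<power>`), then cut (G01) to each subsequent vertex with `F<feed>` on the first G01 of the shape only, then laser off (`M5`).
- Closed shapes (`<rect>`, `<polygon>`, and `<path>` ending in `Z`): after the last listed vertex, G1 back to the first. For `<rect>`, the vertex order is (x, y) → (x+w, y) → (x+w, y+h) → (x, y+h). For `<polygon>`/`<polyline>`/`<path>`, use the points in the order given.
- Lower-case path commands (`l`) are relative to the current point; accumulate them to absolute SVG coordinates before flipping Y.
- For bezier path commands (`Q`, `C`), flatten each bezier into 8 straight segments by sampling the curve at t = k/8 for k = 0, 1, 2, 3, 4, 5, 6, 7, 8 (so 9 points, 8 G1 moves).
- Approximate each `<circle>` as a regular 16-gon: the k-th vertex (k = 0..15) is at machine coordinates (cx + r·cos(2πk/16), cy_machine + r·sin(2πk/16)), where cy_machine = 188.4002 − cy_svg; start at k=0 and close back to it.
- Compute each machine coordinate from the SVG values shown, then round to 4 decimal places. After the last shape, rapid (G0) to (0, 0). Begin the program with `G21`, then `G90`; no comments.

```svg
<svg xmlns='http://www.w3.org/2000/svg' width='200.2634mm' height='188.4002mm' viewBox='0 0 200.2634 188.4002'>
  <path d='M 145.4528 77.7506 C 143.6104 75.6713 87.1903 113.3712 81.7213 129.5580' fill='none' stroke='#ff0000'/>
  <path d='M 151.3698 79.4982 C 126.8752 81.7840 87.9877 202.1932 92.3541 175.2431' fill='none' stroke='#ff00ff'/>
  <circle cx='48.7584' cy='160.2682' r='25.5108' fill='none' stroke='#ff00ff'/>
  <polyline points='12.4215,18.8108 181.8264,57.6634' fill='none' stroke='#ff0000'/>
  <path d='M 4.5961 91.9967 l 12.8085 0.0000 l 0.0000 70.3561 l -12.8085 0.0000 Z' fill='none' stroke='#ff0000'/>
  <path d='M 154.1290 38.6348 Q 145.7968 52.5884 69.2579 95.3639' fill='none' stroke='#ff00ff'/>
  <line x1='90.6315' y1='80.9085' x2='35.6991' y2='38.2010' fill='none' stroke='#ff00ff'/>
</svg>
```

Since the viewBox matches the mm dimensions, user units are millimetres directly. The only transform is the Y-flip y_m = 188.4002 − y_svg.

Shape 1 is a cubic bezier drawn with `<path>`. Its stroke #ff0000 means score at S532, F1615. After flipping Y the toolpath is (145.4528,110.6496) → (142.4097,109.6844) → (135.4866,105.7082) → (125.9201,99.4392) → (114.9470,91.5957) → (103.8039,82.8960) → (93.7275,74.0583) → (85.9544,65.8010) → (81.7213,58.8422).

Shape 2 is a cubic bezier drawn with `<path>`. Its stroke #ff00ff means cut at S758, F870. After flipping Y the toolpath is (151.3698,108.9020) → (141.6222,103.0263) → (131.2009,89.1877) → (120.7813,70.4972) → (111.0391,50.0661) → (102.6497,31.0054) → (96.2887,16.4262) → (92.6316,9.4398) → (92.3541,13.1571).

Shape 3 is a circle drawn with `<circle>`. Its stroke #ff00ff means cut at S758, F870. After flipping Y the toolpath is (74.2692,28.1320) → (72.3273,37.8946) → (66.7973,46.1709) → (58.5210,51.7009) → (48.7584,53.6428) → (38.9958,51.7009) → (30.7195,46.1709) → (25.1895,37.8946) → (23.2476,28.1320) → (25.1895,18.3694) → (30.7195,10.0931) → (38.9958,4.5631) → (48.7584,2.6212) → (58.5210,4.5631) → (66.7973,10.0931) → (72.3273,18.3694) → (74.2692,28.1320), returning to the start.

Shape 4 is a line segment drawn with `<polyline>`. Its stroke #ff0000 means score at S532, F1615. After flipping Y the toolpath is (12.4215,169.5894) → (181.8264,130.7368).

Shape 5 is a rectangle drawn with `<path>`. Its stroke #ff0000 means score at S532, F1615. After flipping Y the toolpath is (4.5961,96.4035) → (17.4046,96.4035) → (17.4046,26.0474) → (4.5961,26.0474) → (4.5961,96.4035), returning to the start.

Shape 6 is a quadratic bezier drawn with `<path>`. Its stroke #ff00ff means cut at S758, F870. After flipping Y the toolpath is (154.1290,149.7654) → (150.9802,145.8267) → (145.7000,140.9872) → (138.2883,135.2471) → (128.7451,128.6063) → (117.0705,121.0648) → (103.2644,112.6227) → (87.3269,103.2798) → (69.2579,93.0363).

Shape 7 is a line segment drawn with `<line>`. Its stroke #ff00ff means cut at S758, F870. After flipping Y the toolpath is (90.6315,107.4917) → (35.6991,150.1992).

G21
G90
G0 X145.4528 Y110.6496
M3 S532
G01 X142.4097 Y109.6844 F1615
G01 X135.4866 Y105.7082
G01 X125.9201 Y99.4392
G01 X114.9470 Y91.5957
G01 X103.8039 Y82.8960
G01 X93.7275 Y74.0583
G01 X85.9544 Y65.8010
G01 X81.7213 Y58.8422
M5
G0 X151.3698 Y108.9020
M3 S758
G01 X141.6222 Y103.0263 F870
G01 X131.2009 Y89.1877
G01 X120.7813 Y70.4972
G01 X111.0391 Y50.0661
G01 X102.6497 Y31.0054
G01 X96.2887 Y16.4262
G01 X92.6316 Y9.4398
G01 X92.3541 Y13.1571
M5
G0 X74.2692 Y28.1320
M3 S758
G01 X72.3273 Y37.8946 F870
G01 X66.7973 Y46.1709
G01 X58.5210 Y51.7009
G01 X48.7584 Y53.6428
G01 X38.9958 Y51.7009
G01 X30.7195 Y46.1709
G01 X25.1895 Y37.8946
G01 X23.2476 Y28.1320
G01 X25.1895 Y18.3694
G01 X30.7195 Y10.0931
G01 X38.9958 Y4.5631
G01 X48.7584 Y2.6212
G01 X58.5210 Y4.5631
G01 X66.7973 Y10.0931
G01 X72.3273 Y18.3694
G01 X74.2692 Y28.1320
M5
G0 X12.4215 Y169.5894
M3 S532
G01 X181.8264 Y130.7368 F1615
M5
G0 X4.5961 Y96.4035
M3 S532
G01 X17.4046 Y96.4035 F1615
G01 X17.4046 Y26.0474
G01 X4.5961 Y26.0474
G01 X4.5961 Y96.4035
M5
G0 X154.1290 Y149.7654
M3 S758
G01 X150.9802 Y145.8267 F870
G01 X145.7000 Y140.9872
G01 X138.2883 Y135.2471
G01 X128.7451 Y128.6063
G01 X117.0705 Y121.0648
G01 X103.2644 Y112.6227
G01 X87.3269 Y103.2798
G01 X69.2579 Y93.0363
M5
G0 X90.6315 Y107.4917
M3 S758
G01 X35.6991 Y150.1992 F870
M5
G0 X0.0000 Y0.0000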